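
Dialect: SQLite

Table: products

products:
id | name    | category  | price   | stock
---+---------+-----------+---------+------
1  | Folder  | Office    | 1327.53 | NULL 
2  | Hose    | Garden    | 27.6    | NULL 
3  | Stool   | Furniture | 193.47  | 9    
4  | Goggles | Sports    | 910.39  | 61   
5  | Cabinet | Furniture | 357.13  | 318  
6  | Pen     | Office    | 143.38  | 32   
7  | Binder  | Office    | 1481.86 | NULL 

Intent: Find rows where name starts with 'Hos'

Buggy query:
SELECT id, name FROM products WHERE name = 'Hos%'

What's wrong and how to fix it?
Bug: Wildcards only work with LIKE; '=' treats '%' as a literal character

Fix: Use LIKE for wildcard pattern matching

Corrected query:
SELECT id, name FROM products WHERE name LIKE 'Hos%'

Result:
id | name
---+-----
2  | Hose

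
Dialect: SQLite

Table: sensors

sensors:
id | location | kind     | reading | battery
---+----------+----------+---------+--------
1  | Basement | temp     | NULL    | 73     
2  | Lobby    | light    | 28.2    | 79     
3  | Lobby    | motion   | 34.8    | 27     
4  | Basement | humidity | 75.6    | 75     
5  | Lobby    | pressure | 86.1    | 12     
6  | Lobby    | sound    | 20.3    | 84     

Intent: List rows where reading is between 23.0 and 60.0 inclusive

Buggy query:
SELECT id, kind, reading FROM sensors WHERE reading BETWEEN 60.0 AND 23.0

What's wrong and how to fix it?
Bug: The bounds are reversed; BETWEEN a AND b requires a <= b to match anything

Fix: Write BETWEEN 23.0 AND 60.0

Corrected query:
SELECT id, kind, reading FROM sensors WHERE reading BETWEEN 23.0 AND 60.0

Result:
id | kind   | reading
---+--------+--------
2  | light  | 28.2   
3  | motion | 34.8   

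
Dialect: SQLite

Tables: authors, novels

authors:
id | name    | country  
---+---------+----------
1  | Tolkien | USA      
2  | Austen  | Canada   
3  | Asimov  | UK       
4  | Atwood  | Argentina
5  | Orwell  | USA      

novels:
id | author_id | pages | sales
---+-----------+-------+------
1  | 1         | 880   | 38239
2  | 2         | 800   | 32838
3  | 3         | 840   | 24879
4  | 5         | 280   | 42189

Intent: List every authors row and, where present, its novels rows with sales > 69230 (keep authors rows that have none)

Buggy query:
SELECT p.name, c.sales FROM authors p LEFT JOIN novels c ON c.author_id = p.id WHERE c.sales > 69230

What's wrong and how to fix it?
Bug: Filtering c.sales in WHERE discards the NULL rows produced by LEFT JOIN, turning it into an inner join

Fix: Put 'c.sales > 69230' in the JOIN's ON clause instead of WHERE

Corrected query:
SELECT p.name, c.sales FROM authors p LEFT JOIN novels c ON c.author_id = p.id AND c.sales > 69230

Result:
name    | sales
--------+------
Tolkien | NULL 
Austen  | NULL 
Asimov  | NULL 
Atwood  | NULL 
Orwell  | NULL 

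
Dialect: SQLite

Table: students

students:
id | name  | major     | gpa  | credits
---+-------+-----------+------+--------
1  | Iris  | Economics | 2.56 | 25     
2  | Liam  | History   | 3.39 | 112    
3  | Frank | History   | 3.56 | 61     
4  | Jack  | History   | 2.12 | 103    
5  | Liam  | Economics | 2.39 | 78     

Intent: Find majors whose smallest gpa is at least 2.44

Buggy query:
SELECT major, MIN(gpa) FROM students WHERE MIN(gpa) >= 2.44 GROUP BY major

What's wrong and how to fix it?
Bug: MIN() in WHERE is a misuse of aggregate

Fix: Use HAVING for the per-group MIN condition

Corrected query:
SELECT major, MIN(gpa) FROM students GROUP BY major HAVING MIN(gpa) >= 2.44

Result:
(no rows)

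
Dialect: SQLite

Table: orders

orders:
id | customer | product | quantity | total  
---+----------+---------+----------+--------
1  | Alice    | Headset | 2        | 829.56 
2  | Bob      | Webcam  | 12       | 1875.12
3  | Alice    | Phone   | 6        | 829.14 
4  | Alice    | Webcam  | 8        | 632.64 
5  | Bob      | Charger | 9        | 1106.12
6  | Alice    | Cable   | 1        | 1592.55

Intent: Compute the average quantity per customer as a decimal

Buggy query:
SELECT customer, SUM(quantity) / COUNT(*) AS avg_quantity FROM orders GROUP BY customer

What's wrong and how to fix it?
Bug: Both operands are integers, so '/' performs integer division and truncates

Fix: Cast one side to REAL so the division keeps the fractional part

Corrected query:
SELECT customer, SUM(quantity) * 1.0 / COUNT(*) AS avg_quantity FROM orders GROUP BY customer

Result:
customer | avg_quantity
---------+-------------
Alice    | 4.25        
Bob      | 10.5        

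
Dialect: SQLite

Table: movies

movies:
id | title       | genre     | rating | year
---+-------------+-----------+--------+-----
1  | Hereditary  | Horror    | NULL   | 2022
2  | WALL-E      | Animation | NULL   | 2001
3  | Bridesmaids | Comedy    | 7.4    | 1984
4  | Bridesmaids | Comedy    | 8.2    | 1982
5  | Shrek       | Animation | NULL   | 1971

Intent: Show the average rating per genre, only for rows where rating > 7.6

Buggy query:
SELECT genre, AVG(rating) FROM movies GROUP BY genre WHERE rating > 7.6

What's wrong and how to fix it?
Bug: WHERE cannot follow GROUP BY

Fix: Place WHERE between FROM and GROUP BY

Corrected query:
SELECT genre, AVG(rating) FROM movies WHERE rating > 7.6 GROUP BY genre

Result:
genre  | AVG(rating)
-------+------------
Comedy | 8.2        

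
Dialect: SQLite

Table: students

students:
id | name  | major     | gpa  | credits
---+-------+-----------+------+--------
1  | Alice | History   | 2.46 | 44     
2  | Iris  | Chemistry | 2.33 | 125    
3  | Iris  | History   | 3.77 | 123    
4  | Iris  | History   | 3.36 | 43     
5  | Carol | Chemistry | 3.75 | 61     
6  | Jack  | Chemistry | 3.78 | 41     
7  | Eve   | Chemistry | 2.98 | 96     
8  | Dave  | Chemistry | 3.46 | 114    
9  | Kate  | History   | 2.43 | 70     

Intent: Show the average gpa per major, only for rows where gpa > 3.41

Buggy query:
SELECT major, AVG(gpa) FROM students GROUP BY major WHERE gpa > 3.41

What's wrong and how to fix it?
Bug: Row-level WHERE must come before GROUP BY in the clause order

Fix: Move the WHERE clause before GROUP BY

Corrected query:
SELECT major, AVG(gpa) FROM students WHERE gpa > 3.41 GROUP BY major

Result:
major     | AVG(gpa)
----------+---------
Chemistry | 3.663333
History   | 3.77    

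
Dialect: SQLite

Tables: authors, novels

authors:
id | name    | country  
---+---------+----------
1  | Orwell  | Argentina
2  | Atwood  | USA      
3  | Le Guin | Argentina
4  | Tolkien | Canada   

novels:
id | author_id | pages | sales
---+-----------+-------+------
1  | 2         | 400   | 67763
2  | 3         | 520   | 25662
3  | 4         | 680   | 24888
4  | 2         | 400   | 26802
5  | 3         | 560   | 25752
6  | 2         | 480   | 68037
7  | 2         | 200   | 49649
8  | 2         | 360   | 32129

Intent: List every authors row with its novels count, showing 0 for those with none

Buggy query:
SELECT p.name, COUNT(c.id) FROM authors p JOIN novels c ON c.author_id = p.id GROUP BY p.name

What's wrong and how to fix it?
Bug: An inner join excludes parents with zero children

Fix: Use LEFT JOIN so parents without children still appear (COUNT(c.id) gives 0)

Corrected query:
SELECT p.name, COUNT(c.id) FROM authors p LEFT JOIN novels c ON c.author_id = p.id GROUP BY p.name

Result:
name    | COUNT(c.id)
--------+------------
Atwood  | 5          
Le Guin | 2          
Orwell  | 0          
Tolkien | 1          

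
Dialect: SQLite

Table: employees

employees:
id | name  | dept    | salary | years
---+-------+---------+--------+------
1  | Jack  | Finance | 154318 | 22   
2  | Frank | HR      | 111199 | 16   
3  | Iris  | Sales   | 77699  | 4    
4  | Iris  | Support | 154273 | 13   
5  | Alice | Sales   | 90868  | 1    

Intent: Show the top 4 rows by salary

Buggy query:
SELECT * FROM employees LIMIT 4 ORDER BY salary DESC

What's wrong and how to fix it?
Bug: LIMIT must come after ORDER BY

Fix: Sort with ORDER BY, then apply LIMIT

Corrected query:
SELECT * FROM employees ORDER BY salary DESC LIMIT 4

Result:
id | name  | dept    | salary | years
---+-------+---------+--------+------
1  | Jack  | Finance | 154318 | 22   
4  | Iris  | Support | 154273 | 13   
2  | Frank | HR      | 111199 | 16   
5  | Alice | Sales   | 90868  | 1    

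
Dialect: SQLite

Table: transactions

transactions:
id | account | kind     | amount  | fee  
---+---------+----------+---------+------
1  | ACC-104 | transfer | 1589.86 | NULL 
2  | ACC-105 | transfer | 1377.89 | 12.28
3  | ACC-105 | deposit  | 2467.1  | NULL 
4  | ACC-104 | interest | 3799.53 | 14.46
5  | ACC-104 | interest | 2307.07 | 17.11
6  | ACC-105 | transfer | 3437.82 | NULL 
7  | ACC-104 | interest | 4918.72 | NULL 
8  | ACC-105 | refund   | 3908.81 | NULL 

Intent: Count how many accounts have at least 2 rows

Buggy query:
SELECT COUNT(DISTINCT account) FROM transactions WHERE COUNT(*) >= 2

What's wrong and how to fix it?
Bug: WHERE filters individual rows, not groups, so a group-level COUNT is invalid there

Fix: Group first with HAVING COUNT(*) >= 2, then COUNT the resulting groups

Corrected query:
SELECT COUNT(*) FROM (SELECT account FROM transactions GROUP BY account HAVING COUNT(*) >= 2)

Result:
COUNT(*)
--------
2       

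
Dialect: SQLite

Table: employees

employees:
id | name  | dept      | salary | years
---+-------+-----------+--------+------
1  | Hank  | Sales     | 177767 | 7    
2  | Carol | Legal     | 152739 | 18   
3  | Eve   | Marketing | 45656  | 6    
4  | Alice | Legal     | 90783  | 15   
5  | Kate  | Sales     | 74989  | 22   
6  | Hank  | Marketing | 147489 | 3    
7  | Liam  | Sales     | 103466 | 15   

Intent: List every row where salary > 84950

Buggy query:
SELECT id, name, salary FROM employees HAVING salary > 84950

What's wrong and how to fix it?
Bug: HAVING filters the output of aggregation, but this query has no GROUP BY and no aggregate functions, so SQLite rejects it (HAVING clause on a non-aggregate query); the condition here is per row

Fix: Replace HAVING with WHERE since the condition applies to individual rows

Corrected query:
SELECT id, name, salary FROM employees WHERE salary > 84950

Result:
id | name  | salary
---+-------+-------
1  | Hank  | 177767
2  | Carol | 152739
4  | Alice | 90783 
6  | Hank  | 147489
7  | Liam  | 103466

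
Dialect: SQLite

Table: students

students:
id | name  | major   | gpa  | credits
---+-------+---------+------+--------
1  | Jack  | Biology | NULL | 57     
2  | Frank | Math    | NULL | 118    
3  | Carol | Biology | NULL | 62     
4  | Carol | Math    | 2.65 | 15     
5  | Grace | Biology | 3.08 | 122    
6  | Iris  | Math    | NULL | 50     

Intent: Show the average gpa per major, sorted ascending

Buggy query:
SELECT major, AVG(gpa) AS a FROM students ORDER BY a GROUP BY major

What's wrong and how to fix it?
Bug: GROUP BY must precede ORDER BY

Fix: Move ORDER BY to the end, after GROUP BY

Corrected query:
SELECT major, AVG(gpa) AS a FROM students GROUP BY major ORDER BY a

Result:
major   | a   
--------+-----
Math    | 2.65
Biology | 3.08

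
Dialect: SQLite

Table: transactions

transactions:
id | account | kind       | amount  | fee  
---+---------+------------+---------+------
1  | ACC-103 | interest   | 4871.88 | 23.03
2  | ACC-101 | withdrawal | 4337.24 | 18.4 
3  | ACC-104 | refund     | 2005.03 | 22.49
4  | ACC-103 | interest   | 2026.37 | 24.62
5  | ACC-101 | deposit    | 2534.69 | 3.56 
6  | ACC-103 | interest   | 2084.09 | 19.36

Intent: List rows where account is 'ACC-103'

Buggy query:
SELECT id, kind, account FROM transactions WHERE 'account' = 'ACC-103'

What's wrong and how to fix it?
Bug: Single quotes denote string literals in SQL; the column name is being compared as a constant string

Fix: Remove the quotes around the column name (or use double quotes for an identifier)

Corrected query:
SELECT id, kind, account FROM transactions WHERE account = 'ACC-103'

Result:
id | kind     | account
---+----------+--------
1  | interest | ACC-103
4  | interest | ACC-103
6  | interest | ACC-103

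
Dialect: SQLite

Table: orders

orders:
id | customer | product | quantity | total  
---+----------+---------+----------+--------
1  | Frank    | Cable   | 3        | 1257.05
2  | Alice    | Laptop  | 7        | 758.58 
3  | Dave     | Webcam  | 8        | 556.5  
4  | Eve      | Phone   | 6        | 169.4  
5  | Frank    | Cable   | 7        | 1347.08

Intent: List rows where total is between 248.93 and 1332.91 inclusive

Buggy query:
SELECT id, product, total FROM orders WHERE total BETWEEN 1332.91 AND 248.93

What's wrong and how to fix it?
Bug: BETWEEN expects the lower bound first; with 1332.91 AND 248.93 the range is empty

Fix: Write BETWEEN 248.93 AND 1332.91

Corrected query:
SELECT id, product, total FROM orders WHERE total BETWEEN 248.93 AND 1332.91

Result:
id | product | total  
---+---------+--------
1  | Cable   | 1257.05
2  | Laptop  | 758.58 
3  | Webcam  | 556.5  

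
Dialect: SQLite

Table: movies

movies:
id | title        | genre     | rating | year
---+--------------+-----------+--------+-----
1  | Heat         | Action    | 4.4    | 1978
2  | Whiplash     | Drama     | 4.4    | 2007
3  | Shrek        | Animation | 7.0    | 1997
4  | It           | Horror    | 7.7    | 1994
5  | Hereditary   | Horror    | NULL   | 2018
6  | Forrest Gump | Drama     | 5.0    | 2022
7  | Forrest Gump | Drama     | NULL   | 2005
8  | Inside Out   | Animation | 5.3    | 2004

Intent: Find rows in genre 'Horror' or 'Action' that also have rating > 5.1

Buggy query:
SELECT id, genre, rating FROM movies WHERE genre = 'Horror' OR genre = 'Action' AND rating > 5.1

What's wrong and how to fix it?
Bug: AND binds tighter than OR, so this parses as genre = 'Horror' OR (genre = 'Action' AND rating > 5.1)

Fix: Group the OR with parentheses (or use IN), then AND the threshold

Corrected query:
SELECT id, genre, rating FROM movies WHERE (genre = 'Horror' OR genre = 'Action') AND rating > 5.1

Result:
id | genre  | rating
---+--------+-------
4  | Horror | 7.7   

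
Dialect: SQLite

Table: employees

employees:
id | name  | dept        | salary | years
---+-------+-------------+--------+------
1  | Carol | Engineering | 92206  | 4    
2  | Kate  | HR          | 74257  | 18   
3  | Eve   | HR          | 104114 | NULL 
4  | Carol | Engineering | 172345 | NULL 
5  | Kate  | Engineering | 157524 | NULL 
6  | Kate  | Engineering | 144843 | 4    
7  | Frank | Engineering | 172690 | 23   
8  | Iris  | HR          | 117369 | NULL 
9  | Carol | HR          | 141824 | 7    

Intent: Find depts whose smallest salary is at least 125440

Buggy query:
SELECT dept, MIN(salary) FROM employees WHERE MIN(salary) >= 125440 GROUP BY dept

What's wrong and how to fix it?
Bug: MIN() in WHERE is a misuse of aggregate

Fix: Use HAVING for the per-group MIN condition

Corrected query:
SELECT dept, MIN(salary) FROM employees GROUP BY dept HAVING MIN(salary) >= 125440

Result:
(no rows)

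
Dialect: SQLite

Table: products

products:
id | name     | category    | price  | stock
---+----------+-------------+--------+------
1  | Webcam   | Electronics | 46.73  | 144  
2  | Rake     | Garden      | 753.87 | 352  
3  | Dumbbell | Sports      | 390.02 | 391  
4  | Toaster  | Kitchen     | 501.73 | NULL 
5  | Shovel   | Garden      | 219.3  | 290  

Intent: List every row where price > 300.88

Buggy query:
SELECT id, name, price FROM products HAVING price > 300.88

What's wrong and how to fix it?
Bug: This is a non-aggregate query (no GROUP BY, no aggregates), so in SQLite the HAVING clause is invalid here; a row-level condition belongs in WHERE

Fix: Use WHERE for row-level filtering

Corrected query:
SELECT id, name, price FROM products WHERE price > 300.88

Result:
id | name     | price 
---+----------+-------
2  | Rake     | 753.87
3  | Dumbbell | 390.02
4  | Toaster  | 501.73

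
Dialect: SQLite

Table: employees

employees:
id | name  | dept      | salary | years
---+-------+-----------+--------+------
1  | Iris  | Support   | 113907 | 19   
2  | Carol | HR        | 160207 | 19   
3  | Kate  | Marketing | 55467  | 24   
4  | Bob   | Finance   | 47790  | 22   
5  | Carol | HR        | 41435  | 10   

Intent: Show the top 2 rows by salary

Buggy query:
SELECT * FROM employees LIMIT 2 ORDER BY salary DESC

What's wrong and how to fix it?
Bug: LIMIT must come after ORDER BY

Fix: Swap the clauses: ORDER BY first, then LIMIT

Corrected query:
SELECT * FROM employees ORDER BY salary DESC LIMIT 2

Result:
id | name  | dept    | salary | years
---+-------+---------+--------+------
2  | Carol | HR      | 160207 | 19   
1  | Iris  | Support | 113907 | 19   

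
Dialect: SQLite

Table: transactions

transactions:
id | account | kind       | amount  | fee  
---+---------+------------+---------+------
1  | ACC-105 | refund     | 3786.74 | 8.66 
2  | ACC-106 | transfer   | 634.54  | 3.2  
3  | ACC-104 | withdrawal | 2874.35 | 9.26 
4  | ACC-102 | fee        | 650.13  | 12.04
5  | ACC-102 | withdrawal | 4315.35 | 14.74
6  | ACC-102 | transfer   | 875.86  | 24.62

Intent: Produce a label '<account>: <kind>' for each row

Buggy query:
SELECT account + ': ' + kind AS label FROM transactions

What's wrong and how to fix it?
Bug: '+' is numeric addition; on text columns SQLite converts them to 0 instead of concatenating

Fix: Replace + with || to concatenate text

Corrected query:
SELECT account || ': ' || kind AS label FROM transactions

Result:
label              
-------------------
ACC-105: refund    
ACC-106: transfer  
ACC-104: withdrawal
ACC-102: fee       
ACC-102: withdrawal
ACC-102: transfer  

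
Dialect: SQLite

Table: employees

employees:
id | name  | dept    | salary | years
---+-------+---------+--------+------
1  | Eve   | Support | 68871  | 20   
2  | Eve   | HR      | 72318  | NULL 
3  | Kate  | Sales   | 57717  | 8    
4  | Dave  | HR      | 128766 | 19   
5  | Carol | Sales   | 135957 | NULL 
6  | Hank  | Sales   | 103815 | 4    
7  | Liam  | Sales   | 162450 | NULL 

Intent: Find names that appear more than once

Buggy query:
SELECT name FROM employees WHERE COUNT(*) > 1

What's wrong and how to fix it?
Bug: WHERE can't reference COUNT(*); aggregates are computed after WHERE

Fix: GROUP BY name, then filter groups with HAVING COUNT(*) > 1

Corrected query:
SELECT name FROM employees GROUP BY name HAVING COUNT(*) > 1

Result:
name
----
Eve 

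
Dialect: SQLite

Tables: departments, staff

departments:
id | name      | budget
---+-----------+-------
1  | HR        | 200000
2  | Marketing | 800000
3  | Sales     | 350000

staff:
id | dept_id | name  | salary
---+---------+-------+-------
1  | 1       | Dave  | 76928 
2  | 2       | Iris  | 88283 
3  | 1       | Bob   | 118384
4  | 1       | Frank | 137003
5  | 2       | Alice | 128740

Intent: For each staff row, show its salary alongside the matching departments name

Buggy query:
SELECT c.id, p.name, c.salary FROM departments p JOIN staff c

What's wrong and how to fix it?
Bug: JOIN with no ON clause produces a cartesian product; every staff row pairs with every departments row

Fix: Add ON c.dept_id = p.id to the JOIN

Corrected query:
SELECT c.id, p.name, c.salary FROM departments p JOIN staff c ON c.dept_id = p.id

Result:
id | name      | salary
---+-----------+-------
1  | HR        | 76928 
2  | Marketing | 88283 
3  | HR        | 118384
4  | HR        | 137003
5  | Marketing | 128740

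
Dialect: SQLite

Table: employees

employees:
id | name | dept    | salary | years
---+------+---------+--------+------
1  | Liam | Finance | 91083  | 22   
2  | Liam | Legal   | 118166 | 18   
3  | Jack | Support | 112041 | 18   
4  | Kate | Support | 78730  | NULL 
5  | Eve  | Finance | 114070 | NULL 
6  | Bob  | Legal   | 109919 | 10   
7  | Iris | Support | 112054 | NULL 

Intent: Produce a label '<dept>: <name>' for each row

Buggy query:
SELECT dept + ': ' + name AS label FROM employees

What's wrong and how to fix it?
Bug: '+' is numeric addition; on text columns SQLite converts them to 0 instead of concatenating

Fix: Use the || operator for string concatenation

Corrected query:
SELECT dept || ': ' || name AS label FROM employees

Result:
label        
-------------
Finance: Liam
Legal: Liam  
Support: Jack
Support: Kate
Finance: Eve 
Legal: Bob   
Support: Iris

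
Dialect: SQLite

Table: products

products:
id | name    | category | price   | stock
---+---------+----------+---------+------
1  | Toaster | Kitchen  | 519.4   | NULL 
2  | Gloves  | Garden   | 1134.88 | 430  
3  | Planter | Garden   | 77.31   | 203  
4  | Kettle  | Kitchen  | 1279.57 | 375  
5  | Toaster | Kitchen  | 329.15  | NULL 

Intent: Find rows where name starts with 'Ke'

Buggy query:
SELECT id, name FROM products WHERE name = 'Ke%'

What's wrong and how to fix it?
Bug: Wildcards only work with LIKE; '=' treats '%' as a literal character

Fix: Use LIKE for wildcard pattern matching

Corrected query:
SELECT id, name FROM products WHERE name LIKE 'Ke%'

Result:
id | name  
---+-------
4  | Kettle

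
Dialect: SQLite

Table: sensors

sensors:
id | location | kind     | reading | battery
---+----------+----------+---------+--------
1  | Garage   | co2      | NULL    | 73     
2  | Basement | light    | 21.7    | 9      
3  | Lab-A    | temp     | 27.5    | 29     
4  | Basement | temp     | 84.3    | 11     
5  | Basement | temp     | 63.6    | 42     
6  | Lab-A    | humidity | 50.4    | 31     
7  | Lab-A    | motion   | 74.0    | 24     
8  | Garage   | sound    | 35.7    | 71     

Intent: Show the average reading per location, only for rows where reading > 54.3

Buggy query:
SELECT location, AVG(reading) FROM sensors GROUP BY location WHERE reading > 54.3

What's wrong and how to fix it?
Bug: WHERE cannot follow GROUP BY

Fix: Place WHERE between FROM and GROUP BY

Corrected query:
SELECT location, AVG(reading) FROM sensors WHERE reading > 54.3 GROUP BY location

Result:
location | AVG(reading)
---------+-------------
Basement | 73.95       
Lab-A    | 74          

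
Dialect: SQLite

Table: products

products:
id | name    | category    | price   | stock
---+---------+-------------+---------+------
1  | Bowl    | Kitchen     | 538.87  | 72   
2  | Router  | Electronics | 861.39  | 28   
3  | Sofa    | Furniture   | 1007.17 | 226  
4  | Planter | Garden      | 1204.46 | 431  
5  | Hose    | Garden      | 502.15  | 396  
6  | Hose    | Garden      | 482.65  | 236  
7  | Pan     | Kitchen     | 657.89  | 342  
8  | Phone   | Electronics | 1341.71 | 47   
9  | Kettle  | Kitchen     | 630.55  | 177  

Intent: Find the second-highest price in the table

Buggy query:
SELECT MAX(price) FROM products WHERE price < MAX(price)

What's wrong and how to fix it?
Bug: The inner MAX is an aggregate inside WHERE, which is not allowed

Fix: Compute the overall MAX in a subquery, then take MAX of rows below it

Corrected query:
SELECT MAX(price) FROM products WHERE price < (SELECT MAX(price) FROM products)

Result:
MAX(price)
----------
1204.46   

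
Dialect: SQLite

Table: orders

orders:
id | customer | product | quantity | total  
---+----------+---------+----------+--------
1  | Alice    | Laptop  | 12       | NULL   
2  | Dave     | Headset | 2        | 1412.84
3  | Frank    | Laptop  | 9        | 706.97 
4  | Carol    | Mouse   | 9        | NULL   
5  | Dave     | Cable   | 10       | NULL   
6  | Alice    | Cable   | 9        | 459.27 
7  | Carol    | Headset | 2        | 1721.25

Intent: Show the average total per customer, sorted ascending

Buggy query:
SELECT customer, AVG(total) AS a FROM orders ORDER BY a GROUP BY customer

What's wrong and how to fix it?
Bug: ORDER BY appears before GROUP BY; SQL clause order requires GROUP BY first

Fix: Move ORDER BY to the end, after GROUP BY

Corrected query:
SELECT customer, AVG(total) AS a FROM orders GROUP BY customer ORDER BY a

Result:
customer | a      
---------+--------
Alice    | 459.27 
Frank    | 706.97 
Dave     | 1412.84
Carol    | 1721.25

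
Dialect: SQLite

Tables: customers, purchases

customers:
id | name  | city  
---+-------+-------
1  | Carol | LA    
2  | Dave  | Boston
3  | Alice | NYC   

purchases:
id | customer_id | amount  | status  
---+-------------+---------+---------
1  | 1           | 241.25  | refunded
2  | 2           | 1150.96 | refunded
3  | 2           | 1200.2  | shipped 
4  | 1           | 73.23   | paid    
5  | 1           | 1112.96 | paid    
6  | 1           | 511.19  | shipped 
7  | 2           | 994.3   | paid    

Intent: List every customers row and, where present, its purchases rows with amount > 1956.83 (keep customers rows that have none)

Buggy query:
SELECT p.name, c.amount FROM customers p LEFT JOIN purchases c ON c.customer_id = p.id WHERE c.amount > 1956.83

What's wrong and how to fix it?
Bug: A WHERE condition on the right-hand table after LEFT JOIN drops unmatched parents

Fix: Move the right-table condition into the ON clause so unmatched parents are kept

Corrected query:
SELECT p.name, c.amount FROM customers p LEFT JOIN purchases c ON c.customer_id = p.id AND c.amount > 1956.83

Result:
name  | amount
------+-------
Carol | NULL  
Dave  | NULL  
Alice | NULL  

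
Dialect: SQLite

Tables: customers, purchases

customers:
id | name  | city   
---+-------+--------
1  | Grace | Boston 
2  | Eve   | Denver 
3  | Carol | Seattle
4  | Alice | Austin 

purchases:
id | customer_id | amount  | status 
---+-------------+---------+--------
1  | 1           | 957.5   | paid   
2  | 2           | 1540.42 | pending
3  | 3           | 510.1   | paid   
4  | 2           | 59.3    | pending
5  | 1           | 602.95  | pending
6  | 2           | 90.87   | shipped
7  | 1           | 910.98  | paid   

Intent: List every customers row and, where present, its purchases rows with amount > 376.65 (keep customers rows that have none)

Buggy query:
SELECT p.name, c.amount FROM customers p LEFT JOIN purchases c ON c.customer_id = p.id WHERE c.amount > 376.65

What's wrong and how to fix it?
Bug: A WHERE condition on the right-hand table after LEFT JOIN drops unmatched parents

Fix: Put 'c.amount > 376.65' in the JOIN's ON clause instead of WHERE

Corrected query:
SELECT p.name, c.amount FROM customers p LEFT JOIN purchases c ON c.customer_id = p.id AND c.amount > 376.65

Result:
name  | amount 
------+--------
Grace | 602.95 
Grace | 910.98 
Grace | 957.5  
Eve   | 1540.42
Carol | 510.1  
Alice | NULL   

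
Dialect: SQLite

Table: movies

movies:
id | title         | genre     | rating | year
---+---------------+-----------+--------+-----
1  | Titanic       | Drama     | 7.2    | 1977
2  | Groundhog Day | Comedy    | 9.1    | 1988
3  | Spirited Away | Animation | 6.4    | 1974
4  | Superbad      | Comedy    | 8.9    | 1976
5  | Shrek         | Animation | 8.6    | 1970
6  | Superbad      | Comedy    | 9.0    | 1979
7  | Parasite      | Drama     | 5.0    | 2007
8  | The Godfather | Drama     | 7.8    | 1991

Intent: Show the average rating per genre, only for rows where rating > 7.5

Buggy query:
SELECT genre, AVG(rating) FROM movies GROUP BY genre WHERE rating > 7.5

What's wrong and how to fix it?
Bug: WHERE cannot follow GROUP BY

Fix: Place WHERE between FROM and GROUP BY

Corrected query:
SELECT genre, AVG(rating) FROM movies WHERE rating > 7.5 GROUP BY genre

Result:
genre     | AVG(rating)
----------+------------
Animation | 8.6        
Comedy    | 9          
Drama     | 7.8        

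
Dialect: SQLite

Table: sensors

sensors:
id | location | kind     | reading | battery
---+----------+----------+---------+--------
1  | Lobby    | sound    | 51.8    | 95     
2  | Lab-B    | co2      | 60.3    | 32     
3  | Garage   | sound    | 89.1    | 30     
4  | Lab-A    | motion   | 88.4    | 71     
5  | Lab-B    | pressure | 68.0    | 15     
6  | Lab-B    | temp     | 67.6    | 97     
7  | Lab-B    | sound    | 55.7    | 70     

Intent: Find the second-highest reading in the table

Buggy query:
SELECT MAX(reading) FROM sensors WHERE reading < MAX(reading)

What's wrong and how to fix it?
Bug: The inner MAX is an aggregate inside WHERE, which is not allowed

Fix: Compute the overall MAX in a subquery, then take MAX of rows below it

Corrected query:
SELECT MAX(reading) FROM sensors WHERE reading < (SELECT MAX(reading) FROM sensors)

Result:
MAX(reading)
------------
88.4        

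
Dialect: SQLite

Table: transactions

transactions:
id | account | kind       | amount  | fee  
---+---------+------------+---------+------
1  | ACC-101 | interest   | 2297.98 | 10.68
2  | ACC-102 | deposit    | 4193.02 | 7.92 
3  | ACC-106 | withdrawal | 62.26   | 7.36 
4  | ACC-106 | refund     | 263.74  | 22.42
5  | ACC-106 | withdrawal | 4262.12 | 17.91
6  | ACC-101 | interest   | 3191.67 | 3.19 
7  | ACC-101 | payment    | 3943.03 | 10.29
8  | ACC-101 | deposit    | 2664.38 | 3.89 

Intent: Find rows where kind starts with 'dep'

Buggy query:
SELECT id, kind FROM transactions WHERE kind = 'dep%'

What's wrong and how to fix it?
Bug: '=' compares the literal string including the % character; pattern matching needs LIKE

Fix: Replace '=' with LIKE so 'dep%' is treated as a pattern

Corrected query:
SELECT id, kind FROM transactions WHERE kind LIKE 'dep%'

Result:
id | kind   
---+--------
2  | deposit
8  | deposit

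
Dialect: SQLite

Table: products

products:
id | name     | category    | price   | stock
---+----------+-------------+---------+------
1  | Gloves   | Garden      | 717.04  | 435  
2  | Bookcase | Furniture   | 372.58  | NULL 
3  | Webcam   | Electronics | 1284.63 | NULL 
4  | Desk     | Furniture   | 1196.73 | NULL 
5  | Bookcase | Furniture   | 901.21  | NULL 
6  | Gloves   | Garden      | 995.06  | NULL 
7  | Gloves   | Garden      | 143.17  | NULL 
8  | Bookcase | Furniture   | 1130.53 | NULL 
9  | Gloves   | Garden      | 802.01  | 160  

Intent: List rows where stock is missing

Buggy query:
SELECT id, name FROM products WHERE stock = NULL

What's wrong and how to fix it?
Bug: Comparing to NULL with '=' never matches; NULL = NULL is unknown, not true

Fix: Replace '= NULL' with 'IS NULL'

Corrected query:
SELECT id, name FROM products WHERE stock IS NULL

Result:
id | name    
---+---------
2  | Bookcase
3  | Webcam  
4  | Desk    
5  | Bookcase
6  | Gloves  
7  | Gloves  
8  | Bookcase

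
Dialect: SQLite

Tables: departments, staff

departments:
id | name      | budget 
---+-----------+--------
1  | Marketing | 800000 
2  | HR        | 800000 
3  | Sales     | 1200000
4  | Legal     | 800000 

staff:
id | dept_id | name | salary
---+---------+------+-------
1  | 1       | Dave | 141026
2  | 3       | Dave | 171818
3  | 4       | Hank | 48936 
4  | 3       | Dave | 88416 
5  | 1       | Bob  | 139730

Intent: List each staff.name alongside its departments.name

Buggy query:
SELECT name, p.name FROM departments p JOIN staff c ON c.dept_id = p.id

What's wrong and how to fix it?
Bug: 'name' exists in both joined tables, so the database can't tell which one is meant

Fix: Prefix ambiguous columns with the table alias

Corrected query:
SELECT c.name, p.name FROM departments p JOIN staff c ON c.dept_id = p.id

Result:
name | name     
-----+----------
Dave | Marketing
Dave | Sales    
Hank | Legal    
Dave | Sales    
Bob  | Marketing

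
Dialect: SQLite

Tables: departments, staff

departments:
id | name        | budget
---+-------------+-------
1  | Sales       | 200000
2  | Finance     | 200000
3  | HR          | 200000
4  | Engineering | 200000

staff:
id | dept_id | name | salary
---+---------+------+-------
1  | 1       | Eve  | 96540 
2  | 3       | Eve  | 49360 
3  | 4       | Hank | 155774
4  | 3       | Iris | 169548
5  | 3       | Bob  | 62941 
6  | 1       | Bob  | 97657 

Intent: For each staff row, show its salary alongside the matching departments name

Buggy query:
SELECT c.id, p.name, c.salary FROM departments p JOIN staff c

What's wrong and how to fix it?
Bug: JOIN with no ON clause produces a cartesian product; every staff row pairs with every departments row

Fix: Add ON c.dept_id = p.id to the JOIN

Corrected query:
SELECT c.id, p.name, c.salary FROM departments p JOIN staff c ON c.dept_id = p.id

Result:
id | name        | salary
---+-------------+-------
1  | Sales       | 96540 
2  | HR          | 49360 
3  | Engineering | 155774
4  | HR          | 169548
5  | HR          | 62941 
6  | Sales       | 97657 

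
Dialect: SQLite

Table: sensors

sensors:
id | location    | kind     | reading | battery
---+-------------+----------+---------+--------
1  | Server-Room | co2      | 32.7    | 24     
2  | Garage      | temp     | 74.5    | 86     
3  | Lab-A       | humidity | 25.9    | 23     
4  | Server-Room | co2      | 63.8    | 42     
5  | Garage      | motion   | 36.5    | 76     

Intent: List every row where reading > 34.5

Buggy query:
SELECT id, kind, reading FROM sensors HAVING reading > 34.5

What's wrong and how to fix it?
Bug: This is a non-aggregate query (no GROUP BY, no aggregates), so in SQLite the HAVING clause is invalid here; a row-level condition belongs in WHERE

Fix: Replace HAVING with WHERE since the condition applies to individual rows

Corrected query:
SELECT id, kind, reading FROM sensors WHERE reading > 34.5

Result:
id | kind   | reading
---+--------+--------
2  | temp   | 74.5   
4  | co2    | 63.8   
5  | motion | 36.5   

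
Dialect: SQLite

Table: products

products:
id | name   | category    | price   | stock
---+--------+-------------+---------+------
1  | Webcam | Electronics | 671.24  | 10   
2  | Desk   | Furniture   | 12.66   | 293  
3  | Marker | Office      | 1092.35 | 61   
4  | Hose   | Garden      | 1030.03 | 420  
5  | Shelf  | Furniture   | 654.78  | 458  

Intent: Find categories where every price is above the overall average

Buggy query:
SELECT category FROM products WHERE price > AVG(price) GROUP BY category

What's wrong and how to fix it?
Bug: AVG() is an aggregate; it can't sit directly in WHERE

Fix: Use a subquery for AVG and a HAVING MIN(...) filter so the condition holds for every row in the group

Corrected query:
SELECT category FROM products GROUP BY category HAVING MIN(price) > (SELECT AVG(price) FROM products)

Result:
category
--------
Garden  
Office  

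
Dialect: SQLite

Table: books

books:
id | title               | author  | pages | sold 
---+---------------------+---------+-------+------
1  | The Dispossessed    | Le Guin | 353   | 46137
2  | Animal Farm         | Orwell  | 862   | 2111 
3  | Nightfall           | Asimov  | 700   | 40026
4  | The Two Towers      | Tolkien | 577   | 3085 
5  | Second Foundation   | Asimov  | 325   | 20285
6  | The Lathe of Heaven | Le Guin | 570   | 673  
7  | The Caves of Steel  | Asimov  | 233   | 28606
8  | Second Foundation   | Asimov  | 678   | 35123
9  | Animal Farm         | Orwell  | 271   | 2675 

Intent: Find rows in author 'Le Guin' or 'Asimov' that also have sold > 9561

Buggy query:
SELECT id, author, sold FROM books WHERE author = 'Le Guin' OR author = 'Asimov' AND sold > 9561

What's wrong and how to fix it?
Bug: Without parentheses, AND is evaluated before OR, so the sold filter only applies to the 'Asimov' branch

Fix: Add parentheses around the OR so the AND applies to both alternatives

Corrected query:
SELECT id, author, sold FROM books WHERE (author = 'Le Guin' OR author = 'Asimov') AND sold > 9561

Result:
id | author  | sold 
---+---------+------
1  | Le Guin | 46137
3  | Asimov  | 40026
5  | Asimov  | 20285
7  | Asimov  | 28606
8  | Asimov  | 35123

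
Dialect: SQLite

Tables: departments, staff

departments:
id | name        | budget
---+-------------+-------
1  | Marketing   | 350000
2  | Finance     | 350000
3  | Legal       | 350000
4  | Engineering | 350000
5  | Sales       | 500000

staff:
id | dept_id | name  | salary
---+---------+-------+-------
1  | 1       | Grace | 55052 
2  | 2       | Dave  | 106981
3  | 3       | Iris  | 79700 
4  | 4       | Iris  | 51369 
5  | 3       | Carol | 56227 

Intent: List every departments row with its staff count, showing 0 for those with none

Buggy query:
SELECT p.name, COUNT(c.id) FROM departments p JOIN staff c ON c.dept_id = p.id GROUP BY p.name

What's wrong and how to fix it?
Bug: INNER JOIN drops departments rows that have no matching staff rows

Fix: Use LEFT JOIN so parents without children still appear (COUNT(c.id) gives 0)

Corrected query:
SELECT p.name, COUNT(c.id) FROM departments p LEFT JOIN staff c ON c.dept_id = p.id GROUP BY p.name

Result:
name        | COUNT(c.id)
------------+------------
Engineering | 1          
Finance     | 1          
Legal       | 2          
Marketing   | 1          
Sales       | 0          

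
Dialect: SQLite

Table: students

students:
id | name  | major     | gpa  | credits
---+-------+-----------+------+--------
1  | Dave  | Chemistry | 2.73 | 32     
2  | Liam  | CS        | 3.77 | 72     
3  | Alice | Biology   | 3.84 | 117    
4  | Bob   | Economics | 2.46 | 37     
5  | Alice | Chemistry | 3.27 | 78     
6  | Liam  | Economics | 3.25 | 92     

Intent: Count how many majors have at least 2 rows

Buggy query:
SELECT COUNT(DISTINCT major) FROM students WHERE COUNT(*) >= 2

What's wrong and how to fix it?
Bug: COUNT(*) cannot appear in WHERE; the per-group count doesn't exist yet

Fix: Group first with HAVING COUNT(*) >= 2, then COUNT the resulting groups

Corrected query:
SELECT COUNT(*) FROM (SELECT major FROM students GROUP BY major HAVING COUNT(*) >= 2)

Result:
COUNT(*)
--------
2       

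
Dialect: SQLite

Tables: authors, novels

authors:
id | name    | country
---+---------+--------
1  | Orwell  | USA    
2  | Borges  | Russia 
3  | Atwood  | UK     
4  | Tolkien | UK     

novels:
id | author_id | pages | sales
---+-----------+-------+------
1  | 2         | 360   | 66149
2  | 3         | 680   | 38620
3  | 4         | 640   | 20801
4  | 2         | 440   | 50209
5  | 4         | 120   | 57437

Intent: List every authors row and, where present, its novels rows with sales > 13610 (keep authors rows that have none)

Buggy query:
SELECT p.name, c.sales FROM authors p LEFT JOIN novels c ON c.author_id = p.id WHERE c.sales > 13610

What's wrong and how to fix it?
Bug: A WHERE condition on the right-hand table after LEFT JOIN drops unmatched parents

Fix: Move the right-table condition into the ON clause so unmatched parents are kept

Corrected query:
SELECT p.name, c.sales FROM authors p LEFT JOIN novels c ON c.author_id = p.id AND c.sales > 13610

Result:
name    | sales
--------+------
Orwell  | NULL 
Borges  | 50209
Borges  | 66149
Atwood  | 38620
Tolkien | 20801
Tolkien | 57437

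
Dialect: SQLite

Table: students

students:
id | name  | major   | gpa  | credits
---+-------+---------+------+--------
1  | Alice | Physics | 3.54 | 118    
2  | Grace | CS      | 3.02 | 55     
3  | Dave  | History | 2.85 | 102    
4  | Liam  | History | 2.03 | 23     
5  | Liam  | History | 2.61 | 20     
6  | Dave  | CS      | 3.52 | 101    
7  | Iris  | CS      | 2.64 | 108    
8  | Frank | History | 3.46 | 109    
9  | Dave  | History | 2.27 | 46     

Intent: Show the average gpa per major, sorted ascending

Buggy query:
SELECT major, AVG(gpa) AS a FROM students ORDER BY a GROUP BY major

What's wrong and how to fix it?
Bug: ORDER BY appears before GROUP BY; SQL clause order requires GROUP BY first

Fix: Move ORDER BY to the end, after GROUP BY

Corrected query:
SELECT major, AVG(gpa) AS a FROM students GROUP BY major ORDER BY a

Result:
major   | a    
--------+------
History | 2.644
CS      | 3.06 
Physics | 3.54 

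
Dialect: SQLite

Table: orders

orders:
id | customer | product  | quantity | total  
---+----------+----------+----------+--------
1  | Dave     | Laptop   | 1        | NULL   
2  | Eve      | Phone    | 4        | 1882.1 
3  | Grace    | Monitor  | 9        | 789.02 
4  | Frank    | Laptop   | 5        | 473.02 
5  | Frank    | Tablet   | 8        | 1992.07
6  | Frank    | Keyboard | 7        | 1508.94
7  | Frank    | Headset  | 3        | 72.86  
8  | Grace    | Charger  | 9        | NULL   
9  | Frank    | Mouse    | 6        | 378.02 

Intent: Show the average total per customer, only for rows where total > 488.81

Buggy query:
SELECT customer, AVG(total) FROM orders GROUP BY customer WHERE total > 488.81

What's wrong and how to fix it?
Bug: WHERE cannot follow GROUP BY

Fix: Move the WHERE clause before GROUP BY

Corrected query:
SELECT customer, AVG(total) FROM orders WHERE total > 488.81 GROUP BY customer

Result:
customer | AVG(total)
---------+-----------
Eve      | 1882.1    
Frank    | 1750.505  
Grace    | 789.02    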